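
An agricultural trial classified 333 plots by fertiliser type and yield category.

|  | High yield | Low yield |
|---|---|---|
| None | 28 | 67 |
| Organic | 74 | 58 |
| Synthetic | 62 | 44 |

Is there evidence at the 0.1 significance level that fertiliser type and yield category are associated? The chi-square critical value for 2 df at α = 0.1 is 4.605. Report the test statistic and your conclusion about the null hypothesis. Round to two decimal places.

20.94; reject H₀

Row totals: 95, 132, 106. Column totals: 164, 169. Grand total N = 333.
Expected counts (row total × column total / N):
  None, High yield: 95×164/333 = 46.787
  None, Low yield: 95×169/333 = 48.213
  Organic, High yield: 132×164/333 = 65.009
  Organic, Low yield: 132×169/333 = 66.991
  Synthetic, High yield: 106×164/333 = 52.204
  Synthetic, Low yield: 106×169/333 = 53.796
Contributions (O − E)²/E:
  (28 − 46.787)²/46.787 = 7.5438
  (67 − 48.213)²/48.213 = 7.3207
  (74 − 65.009)²/65.009 = 1.2435
  (58 − 66.991)²/66.991 = 1.2067
  (62 − 52.204)²/52.204 = 1.8382
  (44 − 53.796)²/53.796 = 1.7838
χ² = 7.5438 + 7.3207 + 1.2435 + 1.2067 + 1.8382 + 1.7838 = 20.94
df = (3−1)(2−1) = 2. Since 20.94 > 4.605, reject the null hypothesis of independence at α = 0.1.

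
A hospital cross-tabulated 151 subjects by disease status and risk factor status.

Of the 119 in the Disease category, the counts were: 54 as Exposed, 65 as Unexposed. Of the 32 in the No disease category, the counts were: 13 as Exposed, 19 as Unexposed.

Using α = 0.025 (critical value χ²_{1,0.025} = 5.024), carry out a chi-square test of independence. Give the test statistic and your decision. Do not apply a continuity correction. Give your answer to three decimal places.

0.231; fail to reject H₀

Row totals: 119, 32. Column totals: 67, 84. Grand total N = 151.
Expected counts (row total × column total / N):
  Disease, Exposed: 119×67/151 = 52.8013
  Disease, Unexposed: 119×84/151 = 66.1987
  No disease, Exposed: 32×67/151 = 14.1987
  No disease, Unexposed: 32×84/151 = 17.8013
Contributions (O − E)²/E:
  (54 − 52.8013)²/52.8013 = 0.0272
  (65 − 66.1987)²/66.1987 = 0.0217
  (13 − 14.1987)²/14.1987 = 0.1012
  (19 − 17.8013)²/17.8013 = 0.0807
χ² = 0.0272 + 0.0217 + 0.1012 + 0.0807 = 0.231
df = (2−1)(2−1) = 1. Since 0.231 < 5.024, fail to reject the null hypothesis of independence at α = 0.025.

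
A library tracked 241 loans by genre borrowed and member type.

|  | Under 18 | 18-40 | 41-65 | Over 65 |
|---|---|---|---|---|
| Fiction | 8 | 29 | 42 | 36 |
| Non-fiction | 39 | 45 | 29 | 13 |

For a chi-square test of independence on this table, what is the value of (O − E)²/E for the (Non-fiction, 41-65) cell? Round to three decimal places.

Row total (Non-fiction) = 126; column total (41-65) = 71; N = 241.
Expected count E = 126 × 71 / 241 = 37.1203.
Contribution = (O − E)²/E = (29 − 37.1203)² / 37.1203 = 1.776.

1.776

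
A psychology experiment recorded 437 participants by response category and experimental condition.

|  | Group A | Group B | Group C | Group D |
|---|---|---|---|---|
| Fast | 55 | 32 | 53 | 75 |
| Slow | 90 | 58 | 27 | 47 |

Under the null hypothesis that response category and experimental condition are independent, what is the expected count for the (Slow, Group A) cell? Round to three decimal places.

Row total (Slow) = 222; column total (Group A) = 145; grand total N = 437.
Expected count = (row total × column total) / N = 222 × 145 / 437 = 73.661.

73.661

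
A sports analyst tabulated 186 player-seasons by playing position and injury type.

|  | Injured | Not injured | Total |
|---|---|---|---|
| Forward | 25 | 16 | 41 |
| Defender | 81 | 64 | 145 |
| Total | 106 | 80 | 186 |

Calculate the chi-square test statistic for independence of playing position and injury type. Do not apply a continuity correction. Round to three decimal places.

Grand total N = 186.
Expected counts (row total × column total / N):
  Forward, Injured: 41×106/186 = 23.3656
  Forward, Not injured: 41×80/186 = 17.6344
  Defender, Injured: 145×106/186 = 82.6344
  Defender, Not injured: 145×80/186 = 62.3656
Contributions (O − E)²/E:
  (25 − 23.3656)²/23.3656 = 0.1143
  (16 − 17.6344)²/17.6344 = 0.1515
  (81 − 82.6344)²/82.6344 = 0.0323
  (64 − 62.3656)²/62.3656 = 0.0428
χ² = 0.1143 + 0.1515 + 0.0323 + 0.0428 = 0.341

0.341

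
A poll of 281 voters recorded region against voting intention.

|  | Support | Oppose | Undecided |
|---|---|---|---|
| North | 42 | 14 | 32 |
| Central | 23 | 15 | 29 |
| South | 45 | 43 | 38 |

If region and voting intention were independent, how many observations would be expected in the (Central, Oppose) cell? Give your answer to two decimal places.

Row total (Central) = 67; column total (Oppose) = 72; grand total N = 281.
Expected count = (row total × column total) / N = 67 × 72 / 281 = 17.17.

17.17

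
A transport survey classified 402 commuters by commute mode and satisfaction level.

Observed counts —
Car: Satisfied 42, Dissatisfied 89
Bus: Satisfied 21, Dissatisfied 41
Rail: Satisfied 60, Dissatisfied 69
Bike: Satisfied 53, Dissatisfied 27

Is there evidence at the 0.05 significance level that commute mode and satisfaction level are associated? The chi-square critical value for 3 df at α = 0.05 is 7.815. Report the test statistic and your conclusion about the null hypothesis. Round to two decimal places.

Row totals: 131, 62, 129, 80. Column totals: 176, 226. Grand total N = 402.
Expected counts (row total × column total / N):
  Car, Satisfied: 131×176/402 = 57.35323
  Car, Dissatisfied: 131×226/402 = 73.64677
  Bus, Satisfied: 62×176/402 = 27.14428
  Bus, Dissatisfied: 62×226/402 = 34.85572
  Rail, Satisfied: 129×176/402 = 56.47761
  Rail, Dissatisfied: 129×226/402 = 72.52239
  Bike, Satisfied: 80×176/402 = 35.02488
  Bike, Dissatisfied: 80×226/402 = 44.97512
Contributions (O − E)²/E:
  (42 − 57.35323)²/57.35323 = 4.1100
  (89 − 73.64677)²/73.64677 = 3.2007
  (21 − 27.14428)²/27.14428 = 1.3908
  (41 − 34.85572)²/34.85572 = 1.0831
  (60 − 56.47761)²/56.47761 = 0.2197
  (69 − 72.52239)²/72.52239 = 0.1711
  (53 − 35.02488)²/35.02488 = 9.2250
  (27 − 44.97512)²/44.97512 = 7.1841
χ² = 4.1100 + 3.2007 + 1.3908 + 1.0831 + 0.2197 + 0.1711 + 9.2250 + 7.1841 = 26.58
df = (4−1)(2−1) = 3. Since 26.58 > 7.815, reject the null hypothesis of independence at α = 0.05.

26.58; reject H₀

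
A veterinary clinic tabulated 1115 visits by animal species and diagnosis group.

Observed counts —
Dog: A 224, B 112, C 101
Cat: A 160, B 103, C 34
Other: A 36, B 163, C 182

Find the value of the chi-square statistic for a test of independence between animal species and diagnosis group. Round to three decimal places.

Row totals: 437, 297, 381. Column totals: 420, 378, 317. Grand total N = 1115.
Expected counts (row total × column total / N):
  Dog, A: 437×420/1115 = 164.6099
  Dog, B: 437×378/1115 = 148.1489
  Dog, C: 437×317/1115 = 124.2413
  Cat, A: 297×420/1115 = 111.8744
  Cat, B: 297×378/1115 = 100.6870
  Cat, C: 297×317/1115 = 84.4386
  Other, A: 381×420/1115 = 143.5157
  Other, B: 381×378/1115 = 129.1641
  Other, C: 381×317/1115 = 108.3202
Contributions (O − E)²/E:
  (224 − 164.6099)²/164.6099 = 21.4275
  (112 − 148.1489)²/148.1489 = 8.8205
  (101 − 124.2413)²/124.2413 = 4.3477
  (160 − 111.8744)²/111.8744 = 20.7024
  (103 − 100.6870)²/100.6870 = 0.0531
  (34 − 84.4386)²/84.4386 = 30.1290
  (36 − 143.5157)²/143.5157 = 80.5461
  (163 − 129.1641)²/129.1641 = 8.8637
  (182 − 108.3202)²/108.3202 = 50.1173
χ² = 21.4275 + 8.8205 + 4.3477 + 20.7024 + 0.0531 + 30.1290 + 80.5461 + 8.8637 + 50.1173 = 225.007

225.007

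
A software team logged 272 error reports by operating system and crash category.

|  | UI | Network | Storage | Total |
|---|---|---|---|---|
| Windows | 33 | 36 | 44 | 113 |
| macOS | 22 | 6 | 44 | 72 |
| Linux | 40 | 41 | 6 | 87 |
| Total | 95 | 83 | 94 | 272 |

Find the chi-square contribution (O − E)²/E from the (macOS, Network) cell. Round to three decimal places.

Row total (macOS) = 72; column total (Network) = 83; N = 272.
Expected count E = 72 × 83 / 272 = 21.9706.
Contribution = (O − E)²/E = (6 − 21.9706)² / 21.9706 = 11.609.

11.609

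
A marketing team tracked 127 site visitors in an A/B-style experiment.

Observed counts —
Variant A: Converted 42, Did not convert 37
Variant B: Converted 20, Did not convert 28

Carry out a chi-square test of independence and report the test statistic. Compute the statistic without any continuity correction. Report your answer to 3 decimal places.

Row totals: 79, 48. Column totals: 62, 65. Grand total N = 127.
Expected counts (row total × column total / N):
  Variant A, Converted: 79×62/127 = 38.5669
  Variant A, Did not convert: 79×65/127 = 40.4331
  Variant B, Converted: 48×62/127 = 23.4331
  Variant B, Did not convert: 48×65/127 = 24.5669
Contributions (O − E)²/E:
  (42 − 38.5669)²/38.5669 = 0.3056
  (37 − 40.4331)²/40.4331 = 0.2915
  (20 − 23.4331)²/23.4331 = 0.5030
  (28 − 24.5669)²/24.5669 = 0.4798
χ² = 0.3056 + 0.2915 + 0.5030 + 0.4798 = 1.580

1.580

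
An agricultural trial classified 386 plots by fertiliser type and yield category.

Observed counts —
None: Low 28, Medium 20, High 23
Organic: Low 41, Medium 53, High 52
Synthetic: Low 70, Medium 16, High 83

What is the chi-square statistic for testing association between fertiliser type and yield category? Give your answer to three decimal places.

Row totals: 71, 146, 169. Column totals: 139, 89, 158. Grand total N = 386.
Expected counts (row total × column total / N):
  None, Low: 71×139/386 = 25.5674
  None, Medium: 71×89/386 = 16.3705
  None, High: 71×158/386 = 29.0622
  Organic, Low: 146×139/386 = 52.5751
  Organic, Medium: 146×89/386 = 33.6632
  Organic, High: 146×158/386 = 59.7617
  Synthetic, Low: 169×139/386 = 60.8575
  Synthetic, Medium: 169×89/386 = 38.9663
  Synthetic, High: 169×158/386 = 69.1762
Contributions (O − E)²/E:
  (28 − 25.5674)²/25.5674 = 0.2314
  (20 − 16.3705)²/16.3705 = 0.8047
  (23 − 29.0622)²/29.0622 = 1.2645
  (41 − 52.5751)²/52.5751 = 2.5484
  (53 − 33.6632)²/33.6632 = 11.1074
  (52 − 59.7617)²/59.7617 = 1.0081
  (70 − 60.8575)²/60.8575 = 1.3735
  (16 − 38.9663)²/38.9663 = 13.5361
  (83 − 69.1762)²/69.1762 = 2.7625
χ² = 0.2314 + 0.8047 + 1.2645 + 2.5484 + 11.1074 + 1.0081 + 1.3735 + 13.5361 + 2.7625 = 34.637

34.637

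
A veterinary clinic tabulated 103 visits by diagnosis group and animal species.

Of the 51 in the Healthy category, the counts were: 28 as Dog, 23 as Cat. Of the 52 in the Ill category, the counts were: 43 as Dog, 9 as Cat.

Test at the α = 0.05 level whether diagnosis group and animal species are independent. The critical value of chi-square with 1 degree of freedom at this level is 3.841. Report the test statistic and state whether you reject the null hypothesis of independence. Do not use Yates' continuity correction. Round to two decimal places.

9.29; reject H₀

Row totals: 51, 52. Column totals: 71, 32. Grand total N = 103.
Expected counts (row total × column total / N):
  Healthy, Dog: 51×71/103 = 35.1553
  Healthy, Cat: 51×32/103 = 15.8447
  Ill, Dog: 52×71/103 = 35.8447
  Ill, Cat: 52×32/103 = 16.1553
Contributions (O − E)²/E:
  (28 − 35.1553)²/35.1553 = 1.4563
  (23 − 15.8447)²/15.8447 = 3.2313
  (43 − 35.8447)²/35.8447 = 1.4283
  (9 − 16.1553)²/16.1553 = 3.1691
χ² = 1.4563 + 3.2313 + 1.4283 + 3.1691 = 9.29
df = (2−1)(2−1) = 1. Since 9.29 > 3.841, reject the null hypothesis of independence at α = 0.05.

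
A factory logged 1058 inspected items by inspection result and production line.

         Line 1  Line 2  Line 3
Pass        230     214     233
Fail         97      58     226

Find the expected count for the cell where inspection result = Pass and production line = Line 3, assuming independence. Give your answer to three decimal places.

293.708

Row total (Pass) = 677; column total (Line 3) = 459; grand total N = 1058.
Expected count = (row total × column total) / N = 677 × 459 / 1058 = 293.708.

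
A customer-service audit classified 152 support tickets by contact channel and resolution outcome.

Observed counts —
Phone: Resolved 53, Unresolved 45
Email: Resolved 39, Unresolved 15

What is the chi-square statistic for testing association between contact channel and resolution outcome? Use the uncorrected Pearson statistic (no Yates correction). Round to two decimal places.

4.80

Row totals: 98, 54. Column totals: 92, 60. Grand total N = 152.
Expected counts (row total × column total / N):
  Phone, Resolved: 98×92/152 = 59.316
  Phone, Unresolved: 98×60/152 = 38.684
  Email, Resolved: 54×92/152 = 32.684
  Email, Unresolved: 54×60/152 = 21.316
Contributions (O − E)²/E:
  (53 − 59.316)²/59.316 = 0.6725
  (45 − 38.684)²/38.684 = 1.0312
  (39 − 32.684)²/32.684 = 1.2205
  (15 − 21.316)²/21.316 = 1.8715
χ² = 0.6725 + 1.0312 + 1.2205 + 1.8715 = 4.80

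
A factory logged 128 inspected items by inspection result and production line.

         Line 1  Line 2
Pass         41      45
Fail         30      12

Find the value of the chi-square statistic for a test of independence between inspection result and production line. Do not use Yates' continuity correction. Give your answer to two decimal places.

6.45

Row totals: 86, 42. Column totals: 71, 57. Grand total N = 128.
Expected counts (row total × column total / N):
  Pass, Line 1: 86×71/128 = 47.703
  Pass, Line 2: 86×57/128 = 38.297
  Fail, Line 1: 42×71/128 = 23.297
  Fail, Line 2: 42×57/128 = 18.703
Contributions (O − E)²/E:
  (41 − 47.703)²/47.703 = 0.9419
  (45 − 38.297)²/38.297 = 1.1732
  (30 − 23.297)²/23.297 = 1.9286
  (12 − 18.703)²/18.703 = 2.4023
χ² = 0.9419 + 1.1732 + 1.9286 + 2.4023 = 6.45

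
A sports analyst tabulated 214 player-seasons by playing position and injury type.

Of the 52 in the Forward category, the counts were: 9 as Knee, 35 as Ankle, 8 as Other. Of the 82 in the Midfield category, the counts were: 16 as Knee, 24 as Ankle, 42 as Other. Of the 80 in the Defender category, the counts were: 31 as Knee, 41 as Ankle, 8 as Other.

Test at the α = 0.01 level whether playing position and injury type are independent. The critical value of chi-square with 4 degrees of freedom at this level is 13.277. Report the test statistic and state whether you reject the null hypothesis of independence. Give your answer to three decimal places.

47.066; reject H₀

Row totals: 52, 82, 80. Column totals: 56, 100, 58. Grand total N = 214.
Expected counts (row total × column total / N):
  Forward, Knee: 52×56/214 = 13.60748
  Forward, Ankle: 52×100/214 = 24.29907
  Forward, Other: 52×58/214 = 14.09346
  Midfield, Knee: 82×56/214 = 21.45794
  Midfield, Ankle: 82×100/214 = 38.31776
  Midfield, Other: 82×58/214 = 22.22430
  Defender, Knee: 80×56/214 = 20.93458
  Defender, Ankle: 80×100/214 = 37.38318
  Defender, Other: 80×58/214 = 21.68224
Contributions (O − E)²/E:
  (9 − 13.60748)²/13.60748 = 1.5601
  (35 − 24.29907)²/24.29907 = 4.7125
  (8 − 14.09346)²/14.09346 = 2.6346
  (16 − 21.45794)²/21.45794 = 1.3883
  (24 − 38.31776)²/38.31776 = 5.3500
  (42 − 22.22430)²/22.22430 = 17.5969
  (31 − 20.93458)²/20.93458 = 4.8395
  (41 − 37.38318)²/37.38318 = 0.3499
  (8 − 21.68224)²/21.68224 = 8.6340
χ² = 1.5601 + 4.7125 + 2.6346 + 1.3883 + 5.3500 + 17.5969 + 4.8395 + 0.3499 + 8.6340 = 47.066
df = (3−1)(3−1) = 4. Since 47.066 > 13.277, reject the null hypothesis of independence at α = 0.01.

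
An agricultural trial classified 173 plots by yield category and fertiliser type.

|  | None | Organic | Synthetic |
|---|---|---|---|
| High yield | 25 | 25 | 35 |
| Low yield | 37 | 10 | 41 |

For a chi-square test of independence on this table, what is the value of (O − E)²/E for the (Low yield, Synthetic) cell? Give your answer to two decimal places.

Row total (Low yield) = 88; column total (Synthetic) = 76; N = 173.
Expected count E = 88 × 76 / 173 = 38.6590.
Contribution = (O − E)²/E = (41 − 38.6590)² / 38.6590 = 0.14.

0.14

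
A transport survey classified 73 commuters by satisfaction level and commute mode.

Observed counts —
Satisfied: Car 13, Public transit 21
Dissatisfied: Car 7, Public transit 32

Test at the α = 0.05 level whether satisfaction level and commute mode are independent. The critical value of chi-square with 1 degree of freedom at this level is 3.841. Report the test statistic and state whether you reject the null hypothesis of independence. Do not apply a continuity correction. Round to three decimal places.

3.758; fail to reject H₀

Row totals: 34, 39. Column totals: 20, 53. Grand total N = 73.
Expected counts (row total × column total / N):
  Satisfied, Car: 34×20/73 = 9.3151
  Satisfied, Public transit: 34×53/73 = 24.6849
  Dissatisfied, Car: 39×20/73 = 10.6849
  Dissatisfied, Public transit: 39×53/73 = 28.3151
Contributions (O − E)²/E:
  (13 − 9.3151)²/9.3151 = 1.4577
  (21 − 24.6849)²/24.6849 = 0.5501
  (7 − 10.6849)²/10.6849 = 1.2708
  (32 − 28.3151)²/28.3151 = 0.4795
χ² = 1.4577 + 0.5501 + 1.2708 + 0.4795 = 3.758
df = (2−1)(2−1) = 1. Since 3.758 < 3.841, fail to reject the null hypothesis of independence at α = 0.05.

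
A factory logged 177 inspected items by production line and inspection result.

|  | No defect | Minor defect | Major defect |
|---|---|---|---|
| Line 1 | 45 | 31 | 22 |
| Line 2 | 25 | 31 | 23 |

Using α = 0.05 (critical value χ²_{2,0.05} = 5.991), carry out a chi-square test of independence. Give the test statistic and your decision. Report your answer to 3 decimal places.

3.740; fail to reject H₀

Row totals: 98, 79. Column totals: 70, 62, 45. Grand total N = 177.
Expected counts (row total × column total / N):
  Line 1, No defect: 98×70/177 = 38.7571
  Line 1, Minor defect: 98×62/177 = 34.3277
  Line 1, Major defect: 98×45/177 = 24.9153
  Line 2, No defect: 79×70/177 = 31.2429
  Line 2, Minor defect: 79×62/177 = 27.6723
  Line 2, Major defect: 79×45/177 = 20.0847
Contributions (O − E)²/E:
  (45 − 38.7571)²/38.7571 = 1.0056
  (31 − 34.3277)²/34.3277 = 0.3226
  (22 − 24.9153)²/24.9153 = 0.3411
  (25 − 31.2429)²/31.2429 = 1.2474
  (31 − 27.6723)²/27.6723 = 0.4002
  (23 − 20.0847)²/20.0847 = 0.4232
χ² = 1.0056 + 0.3226 + 0.3411 + 1.2474 + 0.4002 + 0.4232 = 3.740
df = (2−1)(3−1) = 2. Since 3.740 < 5.991, fail to reject the null hypothesis of independence at α = 0.05.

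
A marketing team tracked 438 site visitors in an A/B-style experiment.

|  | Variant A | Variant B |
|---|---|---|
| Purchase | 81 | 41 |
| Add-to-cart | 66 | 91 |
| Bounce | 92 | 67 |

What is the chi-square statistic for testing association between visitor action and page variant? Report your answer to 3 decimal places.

17.520

Row totals: 122, 157, 159. Column totals: 239, 199. Grand total N = 438.
Expected counts (row total × column total / N):
  Purchase, Variant A: 122×239/438 = 66.57078
  Purchase, Variant B: 122×199/438 = 55.42922
  Add-to-cart, Variant A: 157×239/438 = 85.66895
  Add-to-cart, Variant B: 157×199/438 = 71.33105
  Bounce, Variant A: 159×239/438 = 86.76027
  Bounce, Variant B: 159×199/438 = 72.23973
Contributions (O − E)²/E:
  (81 − 66.57078)²/66.57078 = 3.1275
  (41 − 55.42922)²/55.42922 = 3.7562
  (66 − 85.66895)²/85.66895 = 4.5158
  (91 − 71.33105)²/71.33105 = 5.4236
  (92 − 86.76027)²/86.76027 = 0.3164
  (67 − 72.23973)²/72.23973 = 0.3801
χ² = 3.1275 + 3.7562 + 4.5158 + 5.4236 + 0.3164 + 0.3801 = 17.520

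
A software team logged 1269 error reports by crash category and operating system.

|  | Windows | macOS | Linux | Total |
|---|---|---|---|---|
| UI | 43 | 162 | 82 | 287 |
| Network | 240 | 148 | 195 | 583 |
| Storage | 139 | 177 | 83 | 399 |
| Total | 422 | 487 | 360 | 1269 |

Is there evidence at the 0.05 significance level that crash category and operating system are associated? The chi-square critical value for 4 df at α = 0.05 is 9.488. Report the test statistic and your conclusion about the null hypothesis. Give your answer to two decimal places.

107.22; reject H₀

Grand total N = 1269.
Expected counts (row total × column total / N):
  UI, Windows: 287×422/1269 = 95.441
  UI, macOS: 287×487/1269 = 110.141
  UI, Linux: 287×360/1269 = 81.418
  Network, Windows: 583×422/1269 = 193.874
  Network, macOS: 583×487/1269 = 223.736
  Network, Linux: 583×360/1269 = 165.390
  Storage, Windows: 399×422/1269 = 132.686
  Storage, macOS: 399×487/1269 = 153.123
  Storage, Linux: 399×360/1269 = 113.191
Contributions (O − E)²/E:
  (43 − 95.441)²/95.441 = 28.8142
  (162 − 110.141)²/110.141 = 24.4174
  (82 − 81.418)²/81.418 = 0.0042
  (240 − 193.874)²/193.874 = 10.9742
  (148 − 223.736)²/223.736 = 25.6371
  (195 − 165.390)²/165.390 = 5.3011
  (139 − 132.686)²/132.686 = 0.3005
  (177 − 153.123)²/153.123 = 3.7232
  (83 − 113.191)²/113.191 = 8.0527
χ² = 28.8142 + 24.4174 + 0.0042 + 10.9742 + 25.6371 + 5.3011 + 0.3005 + 3.7232 + 8.0527 = 107.22
df = (3−1)(3−1) = 4. Since 107.22 > 9.488, reject the null hypothesis of independence at α = 0.05.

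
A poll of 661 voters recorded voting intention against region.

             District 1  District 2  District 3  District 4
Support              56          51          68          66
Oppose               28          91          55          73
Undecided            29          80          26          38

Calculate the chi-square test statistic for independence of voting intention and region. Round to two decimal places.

40.25

Row totals: 241, 247, 173. Column totals: 113, 222, 149, 177. Grand total N = 661.
Expected counts (row total × column total / N):
  Support, District 1: 241×113/661 = 41.200
  Support, District 2: 241×222/661 = 80.941
  Support, District 3: 241×149/661 = 54.325
  Support, District 4: 241×177/661 = 64.534
  Oppose, District 1: 247×113/661 = 42.225
  Oppose, District 2: 247×222/661 = 82.956
  Oppose, District 3: 247×149/661 = 55.678
  Oppose, District 4: 247×177/661 = 66.141
  Undecided, District 1: 173×113/661 = 29.575
  Undecided, District 2: 173×222/661 = 58.103
  Undecided, District 3: 173×149/661 = 38.997
  Undecided, District 4: 173×177/661 = 46.325
Contributions (O − E)²/E:
  (56 − 41.200)²/41.200 = 5.3165
  (51 − 80.941)²/80.941 = 11.0755
  (68 − 54.325)²/54.325 = 3.4423
  (66 − 64.534)²/64.534 = 0.0333
  (28 − 42.225)²/42.225 = 4.7922
  (91 − 82.956)²/82.956 = 0.7800
  (55 − 55.678)²/55.678 = 0.0083
  (73 − 66.141)²/66.141 = 0.7113
  (29 − 29.575)²/29.575 = 0.0112
  (80 − 58.103)²/58.103 = 8.2522
  (26 − 38.997)²/38.997 = 4.3317
  (38 − 46.325)²/46.325 = 1.4961
χ² = 5.3165 + 11.0755 + 3.4423 + 0.0333 + 4.7922 + 0.7800 + 0.0083 + 0.7113 + 0.0112 + 8.2522 + 4.3317 + 1.4961 = 40.25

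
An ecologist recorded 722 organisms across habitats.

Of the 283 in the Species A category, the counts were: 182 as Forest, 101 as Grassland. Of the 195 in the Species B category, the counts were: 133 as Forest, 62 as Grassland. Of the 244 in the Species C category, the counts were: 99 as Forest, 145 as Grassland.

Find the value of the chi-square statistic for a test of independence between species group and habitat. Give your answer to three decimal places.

43.073

Row totals: 283, 195, 244. Column totals: 414, 308. Grand total N = 722.
Expected counts (row total × column total / N):
  Species A, Forest: 283×414/722 = 162.2742
  Species A, Grassland: 283×308/722 = 120.7258
  Species B, Forest: 195×414/722 = 111.8144
  Species B, Grassland: 195×308/722 = 83.1856
  Species C, Forest: 244×414/722 = 139.9114
  Species C, Grassland: 244×308/722 = 104.0886
Contributions (O − E)²/E:
  (182 − 162.2742)²/162.2742 = 2.3978
  (101 − 120.7258)²/120.7258 = 3.2231
  (133 − 111.8144)²/111.8144 = 4.0141
  (62 − 83.1856)²/83.1856 = 5.3955
  (99 − 139.9114)²/139.9114 = 11.9629
  (145 − 104.0886)²/104.0886 = 16.0800
χ² = 2.3978 + 3.2231 + 4.0141 + 5.3955 + 11.9629 + 16.0800 = 43.073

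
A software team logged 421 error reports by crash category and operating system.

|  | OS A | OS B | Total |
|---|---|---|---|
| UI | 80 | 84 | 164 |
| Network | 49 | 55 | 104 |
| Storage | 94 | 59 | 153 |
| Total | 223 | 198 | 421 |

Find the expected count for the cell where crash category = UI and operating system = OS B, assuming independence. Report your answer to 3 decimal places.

77.131

Row total (UI) = 164; column total (OS B) = 198; grand total N = 421.
Expected count = (row total × column total) / N = 164 × 198 / 421 = 77.131.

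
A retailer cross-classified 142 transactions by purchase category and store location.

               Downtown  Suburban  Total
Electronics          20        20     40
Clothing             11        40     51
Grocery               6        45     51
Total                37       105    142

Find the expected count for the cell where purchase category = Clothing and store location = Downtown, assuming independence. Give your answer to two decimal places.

13.29

Row total (Clothing) = 51; column total (Downtown) = 37; grand total N = 142.
Expected count = (row total × column total) / N = 51 × 37 / 142 = 13.29.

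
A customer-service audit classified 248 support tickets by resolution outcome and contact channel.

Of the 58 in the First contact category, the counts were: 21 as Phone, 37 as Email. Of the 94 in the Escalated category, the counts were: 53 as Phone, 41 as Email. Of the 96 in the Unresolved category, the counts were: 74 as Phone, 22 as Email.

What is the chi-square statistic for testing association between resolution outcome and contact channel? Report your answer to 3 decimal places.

Row totals: 58, 94, 96. Column totals: 148, 100. Grand total N = 248.
Expected counts (row total × column total / N):
  First contact, Phone: 58×148/248 = 34.6129
  First contact, Email: 58×100/248 = 23.3871
  Escalated, Phone: 94×148/248 = 56.0968
  Escalated, Email: 94×100/248 = 37.9032
  Unresolved, Phone: 96×148/248 = 57.2903
  Unresolved, Email: 96×100/248 = 38.7097
Contributions (O − E)²/E:
  (21 − 34.6129)²/34.6129 = 5.3538
  (37 − 23.3871)²/23.3871 = 7.9236
  (53 − 56.0968)²/56.0968 = 0.1710
  (41 − 37.9032)²/37.9032 = 0.2530
  (74 − 57.2903)²/57.2903 = 4.8737
  (22 − 38.7097)²/38.7097 = 7.2130
χ² = 5.3538 + 7.9236 + 0.1710 + 0.2530 + 4.8737 + 7.2130 = 25.788

25.788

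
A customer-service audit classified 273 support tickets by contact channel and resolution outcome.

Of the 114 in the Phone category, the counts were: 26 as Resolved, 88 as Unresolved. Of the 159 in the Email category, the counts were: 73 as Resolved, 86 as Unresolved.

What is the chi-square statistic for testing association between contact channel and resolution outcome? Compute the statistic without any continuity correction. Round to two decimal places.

15.34

Row totals: 114, 159. Column totals: 99, 174. Grand total N = 273.
Expected counts (row total × column total / N):
  Phone, Resolved: 114×99/273 = 41.341
  Phone, Unresolved: 114×174/273 = 72.659
  Email, Resolved: 159×99/273 = 57.659
  Email, Unresolved: 159×174/273 = 101.341
Contributions (O − E)²/E:
  (26 − 41.341)²/41.341 = 5.6928
  (88 − 72.659)²/72.659 = 3.2391
  (73 − 57.659)²/57.659 = 4.0817
  (86 − 101.341)²/101.341 = 2.3223
χ² = 5.6928 + 3.2391 + 4.0817 + 2.3223 = 15.34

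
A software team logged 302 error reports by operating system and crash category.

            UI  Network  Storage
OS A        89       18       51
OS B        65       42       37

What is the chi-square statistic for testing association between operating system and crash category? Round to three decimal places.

14.951

Row totals: 158, 144. Column totals: 154, 60, 88. Grand total N = 302.
Expected counts (row total × column total / N):
  OS A, UI: 158×154/302 = 80.5695
  OS A, Network: 158×60/302 = 31.3907
  OS A, Storage: 158×88/302 = 46.0397
  OS B, UI: 144×154/302 = 73.4305
  OS B, Network: 144×60/302 = 28.6093
  OS B, Storage: 144×88/302 = 41.9603
Contributions (O − E)²/E:
  (89 − 80.5695)²/80.5695 = 0.8821
  (18 − 31.3907)²/31.3907 = 5.7122
  (51 − 46.0397)²/46.0397 = 0.5344
  (65 − 73.4305)²/73.4305 = 0.9679
  (42 − 28.6093)²/28.6093 = 6.2676
  (37 − 41.9603)²/41.9603 = 0.5864
χ² = 0.8821 + 5.7122 + 0.5344 + 0.9679 + 6.2676 + 0.5864 = 14.951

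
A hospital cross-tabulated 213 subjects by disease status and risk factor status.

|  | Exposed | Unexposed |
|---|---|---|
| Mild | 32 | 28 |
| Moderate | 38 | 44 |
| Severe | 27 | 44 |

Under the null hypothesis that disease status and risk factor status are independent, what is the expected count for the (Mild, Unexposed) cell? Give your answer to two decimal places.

Row total (Mild) = 60; column total (Unexposed) = 116; grand total N = 213.
Expected count = (row total × column total) / N = 60 × 116 / 213 = 32.68.

32.68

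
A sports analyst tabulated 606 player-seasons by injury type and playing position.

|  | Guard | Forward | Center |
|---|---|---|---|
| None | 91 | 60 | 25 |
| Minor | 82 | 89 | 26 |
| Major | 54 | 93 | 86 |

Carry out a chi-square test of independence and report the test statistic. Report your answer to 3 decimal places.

Row totals: 176, 197, 233. Column totals: 227, 242, 137. Grand total N = 606.
Expected counts (row total × column total / N):
  None, Guard: 176×227/606 = 65.9274
  None, Forward: 176×242/606 = 70.2838
  None, Center: 176×137/606 = 39.7888
  Minor, Guard: 197×227/606 = 73.7937
  Minor, Forward: 197×242/606 = 78.6700
  Minor, Center: 197×137/606 = 44.5363
  Major, Guard: 233×227/606 = 87.2789
  Major, Forward: 233×242/606 = 93.0462
  Major, Center: 233×137/606 = 52.6749
Contributions (O − E)²/E:
  (91 − 65.9274)²/65.9274 = 9.5353
  (60 − 70.2838)²/70.2838 = 1.5047
  (25 − 39.7888)²/39.7888 = 5.4967
  (82 − 73.7937)²/73.7937 = 0.9126
  (89 − 78.6700)²/78.6700 = 1.3564
  (26 − 44.5363)²/44.5363 = 7.7149
  (54 − 87.2789)²/87.2789 = 12.6890
  (93 − 93.0462)²/93.0462 = 0.0000
  (86 − 52.6749)²/52.6749 = 21.0833
χ² = 9.5353 + 1.5047 + 5.4967 + 0.9126 + 1.3564 + 7.7149 + 12.6890 + 0.0000 + 21.0833 = 60.293

60.293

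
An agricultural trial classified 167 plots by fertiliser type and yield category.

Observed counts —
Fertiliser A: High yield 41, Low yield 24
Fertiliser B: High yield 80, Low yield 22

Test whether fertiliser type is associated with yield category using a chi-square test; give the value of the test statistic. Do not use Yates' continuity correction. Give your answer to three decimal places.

Row totals: 65, 102. Column totals: 121, 46. Grand total N = 167.
Expected counts (row total × column total / N):
  Fertiliser A, High yield: 65×121/167 = 47.0958
  Fertiliser A, Low yield: 65×46/167 = 17.9042
  Fertiliser B, High yield: 102×121/167 = 73.9042
  Fertiliser B, Low yield: 102×46/167 = 28.0958
Contributions (O − E)²/E:
  (41 − 47.0958)²/47.0958 = 0.7890
  (24 − 17.9042)²/17.9042 = 2.0754
  (80 − 73.9042)²/73.9042 = 0.5028
  (22 − 28.0958)²/28.0958 = 1.3226
χ² = 0.7890 + 2.0754 + 0.5028 + 1.3226 = 4.690

4.690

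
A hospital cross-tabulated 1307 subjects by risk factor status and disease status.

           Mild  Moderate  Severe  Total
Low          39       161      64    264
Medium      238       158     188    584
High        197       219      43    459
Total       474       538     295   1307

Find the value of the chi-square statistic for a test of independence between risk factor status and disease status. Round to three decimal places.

160.419

Grand total N = 1307.
Expected counts (row total × column total / N):
  Low, Mild: 264×474/1307 = 95.74292
  Low, Moderate: 264×538/1307 = 108.67024
  Low, Severe: 264×295/1307 = 59.58684
  Medium, Mild: 584×474/1307 = 211.79495
  Medium, Moderate: 584×538/1307 = 240.39174
  Medium, Severe: 584×295/1307 = 131.81331
  High, Mild: 459×474/1307 = 166.46213
  High, Moderate: 459×538/1307 = 188.93803
  High, Severe: 459×295/1307 = 103.59985
Contributions (O − E)²/E:
  (39 − 95.74292)²/95.74292 = 33.6292
  (161 − 108.67024)²/108.67024 = 25.1992
  (64 − 59.58684)²/59.58684 = 0.3269
  (238 − 211.79495)²/211.79495 = 3.2423
  (158 − 240.39174)²/240.39174 = 28.2389
  (188 − 131.81331)²/131.81331 = 23.9501
  (197 − 166.46213)²/166.46213 = 5.6022
  (219 − 188.93803)²/188.93803 = 4.7832
  (43 − 103.59985)²/103.59985 = 35.4474
χ² = 33.6292 + 25.1992 + 0.3269 + 3.2423 + 28.2389 + 23.9501 + 5.6022 + 4.7832 + 35.4474 = 160.419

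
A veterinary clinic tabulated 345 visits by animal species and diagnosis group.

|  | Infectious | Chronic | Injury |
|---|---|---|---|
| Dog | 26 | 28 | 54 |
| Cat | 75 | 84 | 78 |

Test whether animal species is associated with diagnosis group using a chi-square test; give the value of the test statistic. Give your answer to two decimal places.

9.19

Row totals: 108, 237. Column totals: 101, 112, 132. Grand total N = 345.
Expected counts (row total × column total / N):
  Dog, Infectious: 108×101/345 = 31.6174
  Dog, Chronic: 108×112/345 = 35.0609
  Dog, Injury: 108×132/345 = 41.3217
  Cat, Infectious: 237×101/345 = 69.3826
  Cat, Chronic: 237×112/345 = 76.9391
  Cat, Injury: 237×132/345 = 90.6783
Contributions (O − E)²/E:
  (26 − 31.6174)²/31.6174 = 0.9980
  (28 − 35.0609)²/35.0609 = 1.4220
  (54 − 41.3217)²/41.3217 = 3.8899
  (75 − 69.3826)²/69.3826 = 0.4548
  (84 − 76.9391)²/76.9391 = 0.6480
  (78 − 90.6783)²/90.6783 = 1.7726
χ² = 0.9980 + 1.4220 + 3.8899 + 0.4548 + 0.6480 + 1.7726 = 9.19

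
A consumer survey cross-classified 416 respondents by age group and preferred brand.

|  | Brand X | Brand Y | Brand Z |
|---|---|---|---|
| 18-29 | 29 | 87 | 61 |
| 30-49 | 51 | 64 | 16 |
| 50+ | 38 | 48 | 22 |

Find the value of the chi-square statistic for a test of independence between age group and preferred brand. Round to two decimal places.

32.62

Row totals: 177, 131, 108. Column totals: 118, 199, 99. Grand total N = 416.
Expected counts (row total × column total / N):
  18-29, Brand X: 177×118/416 = 50.207
  18-29, Brand Y: 177×199/416 = 84.671
  18-29, Brand Z: 177×99/416 = 42.123
  30-49, Brand X: 131×118/416 = 37.159
  30-49, Brand Y: 131×199/416 = 62.666
  30-49, Brand Z: 131×99/416 = 31.175
  50+, Brand X: 108×118/416 = 30.635
  50+, Brand Y: 108×199/416 = 51.663
  50+, Brand Z: 108×99/416 = 25.702
Contributions (O − E)²/E:
  (29 − 50.207)²/50.207 = 8.9577
  (87 − 84.671)²/84.671 = 0.0641
  (61 − 42.123)²/42.123 = 8.4595
  (51 − 37.159)²/37.159 = 5.1555
  (64 − 62.666)²/62.666 = 0.0284
  (16 − 31.175)²/31.175 = 7.3867
  (38 − 30.635)²/30.635 = 1.7706
  (48 − 51.663)²/51.663 = 0.2597
  (22 − 25.702)²/25.702 = 0.5332
χ² = 8.9577 + 0.0641 + 8.4595 + 5.1555 + 0.0284 + 7.3867 + 1.7706 + 0.2597 + 0.5332 = 32.62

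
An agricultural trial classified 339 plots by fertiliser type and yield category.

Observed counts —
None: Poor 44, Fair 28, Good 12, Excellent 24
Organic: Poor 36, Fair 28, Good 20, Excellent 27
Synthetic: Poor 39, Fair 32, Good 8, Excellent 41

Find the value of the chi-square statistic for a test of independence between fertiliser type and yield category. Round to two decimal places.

11.31

Row totals: 108, 111, 120. Column totals: 119, 88, 40, 92. Grand total N = 339.
Expected counts (row total × column total / N):
  None, Poor: 108×119/339 = 37.912
  None, Fair: 108×88/339 = 28.035
  None, Good: 108×40/339 = 12.743
  None, Excellent: 108×92/339 = 29.310
  Organic, Poor: 111×119/339 = 38.965
  Organic, Fair: 111×88/339 = 28.814
  Organic, Good: 111×40/339 = 13.097
  Organic, Excellent: 111×92/339 = 30.124
  Synthetic, Poor: 120×119/339 = 42.124
  Synthetic, Fair: 120×88/339 = 31.150
  Synthetic, Good: 120×40/339 = 14.159
  Synthetic, Excellent: 120×92/339 = 32.566
Contributions (O − E)²/E:
  (44 − 37.912)²/37.912 = 0.9776
  (28 − 28.035)²/28.035 = 0.0000
  (12 − 12.743)²/12.743 = 0.0433
  (24 − 29.310)²/29.310 = 0.9620
  (36 − 38.965)²/38.965 = 0.2256
  (28 − 28.814)²/28.814 = 0.0230
  (20 − 13.097)²/13.097 = 3.6383
  (27 − 30.124)²/30.124 = 0.3240
  (39 − 42.124)²/42.124 = 0.2317
  (32 − 31.150)²/31.150 = 0.0232
  (8 − 14.159)²/14.159 = 2.6791
  (41 − 32.566)²/32.566 = 2.1843
χ² = 0.9776 + 0.0000 + 0.0433 + 0.9620 + 0.2256 + 0.0230 + 3.6383 + 0.3240 + 0.2317 + 0.0232 + 2.6791 + 2.1843 = 11.31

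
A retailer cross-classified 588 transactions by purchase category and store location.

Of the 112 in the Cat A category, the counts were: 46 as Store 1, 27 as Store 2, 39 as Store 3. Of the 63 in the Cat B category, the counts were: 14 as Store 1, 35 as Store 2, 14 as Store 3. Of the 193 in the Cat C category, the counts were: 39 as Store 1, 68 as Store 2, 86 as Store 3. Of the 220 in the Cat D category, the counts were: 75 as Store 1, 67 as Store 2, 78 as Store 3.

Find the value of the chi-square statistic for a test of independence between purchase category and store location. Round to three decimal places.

33.273

Row totals: 112, 63, 193, 220. Column totals: 174, 197, 217. Grand total N = 588.
Expected counts (row total × column total / N):
  Cat A, Store 1: 112×174/588 = 33.1429
  Cat A, Store 2: 112×197/588 = 37.5238
  Cat A, Store 3: 112×217/588 = 41.3333
  Cat B, Store 1: 63×174/588 = 18.6429
  Cat B, Store 2: 63×197/588 = 21.1071
  Cat B, Store 3: 63×217/588 = 23.2500
  Cat C, Store 1: 193×174/588 = 57.1122
  Cat C, Store 2: 193×197/588 = 64.6616
  Cat C, Store 3: 193×217/588 = 71.2262
  Cat D, Store 1: 220×174/588 = 65.1020
  Cat D, Store 2: 220×197/588 = 73.7075
  Cat D, Store 3: 220×217/588 = 81.1905
Contributions (O − E)²/E:
  (46 − 33.1429)²/33.1429 = 4.9876
  (27 − 37.5238)²/37.5238 = 2.9515
  (39 − 41.3333)²/41.3333 = 0.1317
  (14 − 18.6429)²/18.6429 = 1.1563
  (35 − 21.1071)²/21.1071 = 9.1444
  (14 − 23.2500)²/23.2500 = 3.6801
  (39 − 57.1122)²/57.1122 = 5.7440
  (68 − 64.6616)²/64.6616 = 0.1724
  (86 − 71.2262)²/71.2262 = 3.0644
  (75 − 65.1020)²/65.1020 = 1.5049
  (67 − 73.7075)²/73.7075 = 0.6104
  (78 − 81.1905)²/81.1905 = 0.1254
χ² = 4.9876 + 2.9515 + 0.1317 + 1.1563 + 9.1444 + 3.6801 + 5.7440 + 0.1724 + 3.0644 + 1.5049 + 0.6104 + 0.1254 = 33.273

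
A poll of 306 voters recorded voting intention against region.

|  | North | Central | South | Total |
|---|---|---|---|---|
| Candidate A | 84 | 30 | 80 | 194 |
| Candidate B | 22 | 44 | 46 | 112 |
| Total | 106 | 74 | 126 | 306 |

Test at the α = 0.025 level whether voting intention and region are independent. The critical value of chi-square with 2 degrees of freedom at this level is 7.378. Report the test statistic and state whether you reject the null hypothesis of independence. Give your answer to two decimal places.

28.13; reject H₀

Grand total N = 306.
Expected counts (row total × column total / N):
  Candidate A, North: 194×106/306 = 67.203
  Candidate A, Central: 194×74/306 = 46.915
  Candidate A, South: 194×126/306 = 79.882
  Candidate B, North: 112×106/306 = 38.797
  Candidate B, Central: 112×74/306 = 27.085
  Candidate B, South: 112×126/306 = 46.118
Contributions (O − E)²/E:
  (84 − 67.203)²/67.203 = 4.1983
  (30 − 46.915)²/46.915 = 6.0986
  (80 − 79.882)²/79.882 = 0.0002
  (22 − 38.797)²/38.797 = 7.2722
  (44 − 27.085)²/27.085 = 10.5637
  (46 − 46.118)²/46.118 = 0.0003
χ² = 4.1983 + 6.0986 + 0.0002 + 7.2722 + 10.5637 + 0.0003 = 28.13
df = (2−1)(3−1) = 2. Since 28.13 > 7.378, reject the null hypothesis of independence at α = 0.025.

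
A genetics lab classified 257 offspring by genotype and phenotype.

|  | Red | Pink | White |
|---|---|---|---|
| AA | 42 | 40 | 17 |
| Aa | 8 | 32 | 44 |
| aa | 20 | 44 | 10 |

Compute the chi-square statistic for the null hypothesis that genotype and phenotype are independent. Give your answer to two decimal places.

Row totals: 99, 84, 74. Column totals: 70, 116, 71. Grand total N = 257.
Expected counts (row total × column total / N):
  AA, Red: 99×70/257 = 26.965
  AA, Pink: 99×116/257 = 44.685
  AA, White: 99×71/257 = 27.350
  Aa, Red: 84×70/257 = 22.879
  Aa, Pink: 84×116/257 = 37.914
  Aa, White: 84×71/257 = 23.206
  aa, Red: 74×70/257 = 20.156
  aa, Pink: 74×116/257 = 33.401
  aa, White: 74×71/257 = 20.444
Contributions (O − E)²/E:
  (42 − 26.965)²/26.965 = 8.3831
  (40 − 44.685)²/44.685 = 0.4912
  (17 − 27.350)²/27.350 = 3.9167
  (8 − 22.879)²/22.879 = 9.6763
  (32 − 37.914)²/37.914 = 0.9225
  (44 − 23.206)²/23.206 = 18.6327
  (20 − 20.156)²/20.156 = 0.0012
  (44 − 33.401)²/33.401 = 3.3633
  (10 − 20.444)²/20.444 = 5.3354
χ² = 8.3831 + 0.4912 + 3.9167 + 9.6763 + 0.9225 + 18.6327 + 0.0012 + 3.3633 + 5.3354 = 50.72

50.72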